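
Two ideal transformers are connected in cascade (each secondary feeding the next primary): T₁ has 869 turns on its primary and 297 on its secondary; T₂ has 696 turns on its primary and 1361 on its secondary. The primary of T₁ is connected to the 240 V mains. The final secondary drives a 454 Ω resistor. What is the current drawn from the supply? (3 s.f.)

I_supply ≈ 0.236 A

Secondary of T₁: V = 240.00 × 297/869 = 82.025 V.
Secondary of T₂: V = 82.025 × 1361/696 = 160.40 V.
I_load = 160.40/454 = 0.35330 A, so P_out = 160.40 × 0.35330 = 56.668 W.
All ideal ⇒ P_in = P_out, so I_supply = 56.668/240 = 0.236 A.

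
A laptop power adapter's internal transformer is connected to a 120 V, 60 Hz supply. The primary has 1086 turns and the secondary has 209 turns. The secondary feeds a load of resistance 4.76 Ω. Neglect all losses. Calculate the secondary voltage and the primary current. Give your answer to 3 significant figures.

V_s = V_p × N_s/N_p = 120 × 209/1086 = 23.094 V.
I_s = V_s/R = 23.094/4.76 = 4.8517 A.
I_p = I_s × N_s/N_p = 4.8517 × 209/1086 = 0.934 A.

V_s ≈ 23.1 V, I_p ≈ 0.934 A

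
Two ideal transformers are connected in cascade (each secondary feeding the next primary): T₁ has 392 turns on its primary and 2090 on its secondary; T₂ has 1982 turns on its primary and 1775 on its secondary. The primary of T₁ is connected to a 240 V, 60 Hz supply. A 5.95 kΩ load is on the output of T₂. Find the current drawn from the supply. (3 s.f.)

After T₁: V = 240.00 × 2090/392 = 1279.6 V.
After T₂: V = 1279.6 × 1775/1982 = 1146.0 V.
I_load = 1146.0/5950 = 0.19260 A, so P_out = 1146.0 × 0.19260 = 220.71 W.
All ideal ⇒ P_in = P_out, so I_supply = 220.71/240 = 0.920 A.

I_supply ≈ 0.920 A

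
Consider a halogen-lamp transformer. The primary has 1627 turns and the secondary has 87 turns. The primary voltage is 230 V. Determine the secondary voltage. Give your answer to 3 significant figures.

V_s/V_p = N_s/N_p, so V_s = 230 × 87/1627 = 12.3 V.

V_s ≈ 12.3 V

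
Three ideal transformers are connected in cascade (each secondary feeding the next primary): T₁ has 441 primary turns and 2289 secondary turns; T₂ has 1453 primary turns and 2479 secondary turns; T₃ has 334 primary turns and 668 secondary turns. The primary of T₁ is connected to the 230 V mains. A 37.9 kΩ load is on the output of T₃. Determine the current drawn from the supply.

I_supply ≈ 1.90 A

Secondary of T₁: V = 230.00 × 2289/441 = 1193.8 V.
Secondary of T₂: V = 1193.8 × 2479/1453 = 2036.8 V.
Secondary of T₃: V = 2036.8 × 668/334 = 4073.6 V.
I_load = 4073.6/37900 = 0.10748 A, so P_out = 4073.6 × 0.10748 = 437.84 W.
All ideal ⇒ P_in = P_out, so I_supply = 437.84/230 = 1.90 A.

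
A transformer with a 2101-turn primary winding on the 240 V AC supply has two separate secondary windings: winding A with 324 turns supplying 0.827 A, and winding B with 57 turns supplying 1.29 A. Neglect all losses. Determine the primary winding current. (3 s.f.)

V_A = 240 × 324/2101 = 37.011 V; V_B = 240 × 57/2101 = 6.5112 V.
P_out = V_A I_A + V_B I_B = 37.011×0.827 + 6.5112×1.29 = 30.608 + 8.3994 = 39.007 W.
Ideal ⇒ P_in = P_out, so I_p = P_out/V_p = 39.007/240 = 0.163 A.

I_p ≈ 0.163 A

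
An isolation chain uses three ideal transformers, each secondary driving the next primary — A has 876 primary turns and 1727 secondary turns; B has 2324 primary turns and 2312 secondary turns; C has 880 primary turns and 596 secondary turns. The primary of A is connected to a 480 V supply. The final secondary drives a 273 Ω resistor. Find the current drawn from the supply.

Secondary of A: V = 480.00 × 1727/876 = 946.30 V.
Secondary of B: V = 946.30 × 2312/2324 = 941.42 V.
Secondary of C: V = 941.42 × 596/880 = 637.59 V.
I_load = 637.59/273 = 2.3355 A, so P_out = 637.59 × 2.3355 = 1489.1 W.
All ideal ⇒ P_in = P_out, so I_supply = 1489.1/480 = 3.10 A.

I_supply ≈ 3.10 A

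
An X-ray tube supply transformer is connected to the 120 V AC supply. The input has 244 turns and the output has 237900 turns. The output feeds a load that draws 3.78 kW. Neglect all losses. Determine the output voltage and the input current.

V_out = V_in × N_out/N_in = 120 × 237900/244 = 117000 V.
I_out = P/V_out = 3780/117000 = 0.032308 A.
I_in = I_out × N_out/N_in = 0.032308 × 237900/244 = 31.5 A.

V_out ≈ 117000 V, I_in ≈ 31.5 A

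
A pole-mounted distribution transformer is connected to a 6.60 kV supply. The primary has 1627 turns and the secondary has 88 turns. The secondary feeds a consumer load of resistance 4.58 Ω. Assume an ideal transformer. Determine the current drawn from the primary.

I_p ≈ 4.22 A

V_s = V_p × N_s/N_p = 6600 × 88/1627 = 356.98 V.
I_s = V_s/R = 356.98/4.58 = 77.942 A.
For an ideal transformer I_p N_p = I_s N_s, so I_p = 77.942 × 88/1627 = 4.22 A.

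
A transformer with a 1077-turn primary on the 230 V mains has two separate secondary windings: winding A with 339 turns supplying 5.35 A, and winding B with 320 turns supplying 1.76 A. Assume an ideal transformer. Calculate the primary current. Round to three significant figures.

I_p ≈ 2.21 A

V_A = 230 × 339/1077 = 72.396 V; V_B = 230 × 320/1077 = 68.338 V.
P_out = V_A I_A + V_B I_B = 72.396×5.35 + 68.338×1.76 = 387.32 + 120.27 = 507.59 W.
Ideal ⇒ P_in = P_out, so I_p = P_out/V_p = 507.59/230 = 2.21 A.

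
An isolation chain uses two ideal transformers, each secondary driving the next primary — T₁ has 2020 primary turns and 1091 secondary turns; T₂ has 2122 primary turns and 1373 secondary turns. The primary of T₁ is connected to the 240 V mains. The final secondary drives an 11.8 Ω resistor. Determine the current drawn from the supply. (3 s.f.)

I_supply ≈ 2.48 A

Secondary of T₁: V = 240.00 × 1091/2020 = 129.62 V.
Secondary of T₂: V = 129.62 × 1373/2122 = 83.871 V.
I_load = 83.871/11.8 = 7.1077 A, so P_out = 83.871 × 7.1077 = 596.13 W.
All ideal ⇒ P_in = P_out, so I_supply = 596.13/240 = 2.48 A.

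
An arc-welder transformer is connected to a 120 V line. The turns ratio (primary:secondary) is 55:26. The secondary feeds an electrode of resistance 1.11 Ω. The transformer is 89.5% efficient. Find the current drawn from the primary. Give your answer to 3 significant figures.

V_s = 120 × 26/55 = 56.727 V.
I_s = V_s/R = 56.727/1.11 = 51.106 A.
P_out = V_s I_s = 56.727 × 51.106 = 2899.1 W.
P_in = P_out/η = 2899.1/0.895 = 3239.2 W.
I_p = P_in/V_p = 3239.2/120 = 27.0 A.

I_p ≈ 27.0 A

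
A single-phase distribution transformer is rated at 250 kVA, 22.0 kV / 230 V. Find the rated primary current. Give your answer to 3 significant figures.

I_p = S/V_p = 250000/22000 = 11.4 A.

I_p ≈ 11.4 A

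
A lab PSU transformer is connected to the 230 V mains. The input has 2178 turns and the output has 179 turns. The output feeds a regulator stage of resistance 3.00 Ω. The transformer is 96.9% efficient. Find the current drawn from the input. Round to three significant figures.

I_in ≈ 0.534 A

V_out = 230 × 179/2178 = 18.903 V.
I_out = V_out/R = 18.903/3.00 = 6.3009 A.
P_out = V_out I_out = 18.903 × 6.3009 = 119.10 W.
P_in = P_out/η = 119.10/0.969 = 122.91 W.
I_in = P_in/V_in = 122.91/230 = 0.534 A.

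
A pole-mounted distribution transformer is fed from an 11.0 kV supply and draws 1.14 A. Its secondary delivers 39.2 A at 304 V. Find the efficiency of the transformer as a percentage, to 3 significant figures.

P_in = 11000 × 1.14 = 12540.0 W.
P_out = 304 × 39.2 = 11916.8 W.
η = P_out/P_in = 11916.8/12540.0 = 0.950.

η ≈ 95.0%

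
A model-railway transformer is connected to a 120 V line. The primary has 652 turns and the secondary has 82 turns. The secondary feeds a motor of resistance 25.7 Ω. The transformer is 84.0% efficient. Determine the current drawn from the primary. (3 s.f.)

I_p ≈ 0.0879 A

V_s = 120 × 82/652 = 15.092 V.
I_s = V_s/R = 15.092/25.7 = 0.58724 A.
P_out = V_s I_s = 15.092 × 0.58724 = 8.8626 W.
P_in = P_out/η = 8.8626/0.840 = 10.551 W.
I_p = P_in/V_p = 10.551/120 = 0.0879 A.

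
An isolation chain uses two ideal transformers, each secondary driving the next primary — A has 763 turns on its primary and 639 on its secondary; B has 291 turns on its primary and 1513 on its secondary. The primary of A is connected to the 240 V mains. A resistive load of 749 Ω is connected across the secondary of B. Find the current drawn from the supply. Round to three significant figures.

I_supply ≈ 6.08 A

After A: V = 240.00 × 639/763 = 201.00 V.
After B: V = 201.00 × 1513/291 = 1045.0 V.
I_load = 1045.0/749 = 1.3952 A, so P_out = 1045.0 × 1.3952 = 1458.1 W.
All ideal ⇒ P_in = P_out, so I_supply = 1458.1/240 = 6.08 A.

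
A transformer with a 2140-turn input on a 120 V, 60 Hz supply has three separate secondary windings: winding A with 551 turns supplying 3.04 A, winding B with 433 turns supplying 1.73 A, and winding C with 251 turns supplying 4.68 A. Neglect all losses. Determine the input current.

I_in ≈ 1.68 A

V_A = 120 × 551/2140 = 30.897 V; V_B = 120 × 433/2140 = 24.280 V; V_C = 120 × 251/2140 = 14.075 V.
P_out = V_A I_A + V_B I_B + V_C I_C = 30.897×3.04 + 24.280×1.73 + 14.075×4.68 = 93.927 + 42.005 + 65.870 = 201.80 W.
Ideal ⇒ P_in = P_out, so I_in = P_out/V_in = 201.80/120 = 1.68 A.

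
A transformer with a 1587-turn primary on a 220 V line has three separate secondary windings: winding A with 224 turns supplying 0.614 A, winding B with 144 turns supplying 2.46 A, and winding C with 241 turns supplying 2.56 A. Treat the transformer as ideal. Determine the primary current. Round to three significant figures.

V_A = 220 × 224/1587 = 31.052 V; V_B = 220 × 144/1587 = 19.962 V; V_C = 220 × 241/1587 = 33.409 V.
P_out = V_A I_A + V_B I_B + V_C I_C = 31.052×0.614 + 19.962×2.46 + 33.409×2.56 = 19.066 + 49.107 + 85.527 = 153.70 W.
Ideal ⇒ P_in = P_out, so I_p = P_out/V_p = 153.70/220 = 0.699 A.

I_p ≈ 0.699 A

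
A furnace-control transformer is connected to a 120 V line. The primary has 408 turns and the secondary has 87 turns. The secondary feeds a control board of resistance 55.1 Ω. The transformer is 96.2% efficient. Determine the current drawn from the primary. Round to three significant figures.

V_s = 120 × 87/408 = 25.588 V.
I_s = V_s/R = 25.588/55.1 = 0.46440 A.
P_out = V_s I_s = 25.588 × 0.46440 = 11.883 W.
P_in = P_out/η = 11.883/0.962 = 12.352 W.
I_p = P_in/V_p = 12.352/120 = 0.103 A.

I_p ≈ 0.103 A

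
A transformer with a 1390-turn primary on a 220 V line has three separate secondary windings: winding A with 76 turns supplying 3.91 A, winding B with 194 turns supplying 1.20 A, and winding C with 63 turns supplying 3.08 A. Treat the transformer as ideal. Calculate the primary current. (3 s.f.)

I_p ≈ 0.521 A

V_A = 220 × 76/1390 = 12.029 V; V_B = 220 × 194/1390 = 30.705 V; V_C = 220 × 63/1390 = 9.9712 V.
P_out = V_A I_A + V_B I_B + V_C I_C = 12.029×3.91 + 30.705×1.20 + 9.9712×3.08 = 47.033 + 36.846 + 30.711 = 114.59 W.
Ideal ⇒ P_in = P_out, so I_p = P_out/V_p = 114.59/220 = 0.521 A.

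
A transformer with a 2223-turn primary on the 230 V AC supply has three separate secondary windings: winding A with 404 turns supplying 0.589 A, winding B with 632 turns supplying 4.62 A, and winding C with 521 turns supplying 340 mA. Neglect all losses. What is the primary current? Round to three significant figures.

I_p ≈ 1.50 A

V_A = 230 × 404/2223 = 41.799 V; V_B = 230 × 632/2223 = 65.389 V; V_C = 230 × 521/2223 = 53.905 V.
P_out = V_A I_A + V_B I_B + V_C I_C = 41.799×0.589 + 65.389×4.62 + 53.905×0.340 = 24.620 + 302.10 + 18.328 = 345.05 W.
Ideal ⇒ P_in = P_out, so I_p = P_out/V_p = 345.05/230 = 1.50 A.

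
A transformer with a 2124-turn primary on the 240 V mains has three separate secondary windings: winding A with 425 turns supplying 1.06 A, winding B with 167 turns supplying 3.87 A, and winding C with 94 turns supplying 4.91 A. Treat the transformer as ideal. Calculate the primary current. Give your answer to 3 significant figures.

V_A = 240 × 425/2124 = 48.023 V; V_B = 240 × 167/2124 = 18.870 V; V_C = 240 × 94/2124 = 10.621 V.
P_out = V_A I_A + V_B I_B + V_C I_C = 48.023×1.06 + 18.870×3.87 + 10.621×4.91 = 50.904 + 73.027 + 52.151 = 176.08 W.
Ideal ⇒ P_in = P_out, so I_p = P_out/V_p = 176.08/240 = 0.734 A.

I_p ≈ 0.734 A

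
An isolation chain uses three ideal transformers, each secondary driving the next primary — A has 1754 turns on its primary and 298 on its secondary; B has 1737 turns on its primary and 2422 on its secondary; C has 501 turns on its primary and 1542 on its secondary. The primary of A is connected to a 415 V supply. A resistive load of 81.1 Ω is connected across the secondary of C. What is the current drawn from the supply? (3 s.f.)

I_supply ≈ 2.72 A

Secondary of A: V = 415.00 × 298/1754 = 70.507 V.
Secondary of B: V = 70.507 × 2422/1737 = 98.313 V.
Secondary of C: V = 98.313 × 1542/501 = 302.59 V.
I_load = 302.59/81.1 = 3.7311 A, so P_out = 302.59 × 3.7311 = 1129.0 W.
All ideal ⇒ P_in = P_out, so I_supply = 1129.0/415 = 2.72 A.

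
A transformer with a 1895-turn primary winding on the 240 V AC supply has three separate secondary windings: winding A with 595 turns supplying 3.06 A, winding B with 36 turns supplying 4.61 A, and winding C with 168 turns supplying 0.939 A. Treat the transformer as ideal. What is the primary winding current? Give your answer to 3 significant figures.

I_p ≈ 1.13 A

V_A = 240 × 595/1895 = 75.356 V; V_B = 240 × 36/1895 = 4.5594 V; V_C = 240 × 168/1895 = 21.277 V.
P_out = V_A I_A + V_B I_B + V_C I_C = 75.356×3.06 + 4.5594×4.61 + 21.277×0.939 = 230.59 + 21.019 + 19.979 = 271.59 W.
Ideal ⇒ P_in = P_out, so I_p = P_out/V_p = 271.59/240 = 1.13 A.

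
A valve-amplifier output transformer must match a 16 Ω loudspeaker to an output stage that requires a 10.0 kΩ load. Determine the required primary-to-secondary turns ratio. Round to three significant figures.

N_p/N_s ≈ 25.0

Z_p/Z_s = (N_p/N_s)², so N_p/N_s = √(10000/16) = √625 = 25.0.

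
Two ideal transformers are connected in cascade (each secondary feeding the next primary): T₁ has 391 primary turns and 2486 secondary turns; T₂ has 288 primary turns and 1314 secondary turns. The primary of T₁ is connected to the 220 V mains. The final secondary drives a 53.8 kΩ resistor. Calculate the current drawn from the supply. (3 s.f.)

After T₁: V = 220.00 × 2486/391 = 1398.8 V.
After T₂: V = 1398.8 × 1314/288 = 6381.9 V.
I_load = 6381.9/53800 = 0.11862 A, so P_out = 6381.9 × 0.11862 = 757.04 W.
All ideal ⇒ P_in = P_out, so I_supply = 757.04/220 = 3.44 A.

I_supply ≈ 3.44 A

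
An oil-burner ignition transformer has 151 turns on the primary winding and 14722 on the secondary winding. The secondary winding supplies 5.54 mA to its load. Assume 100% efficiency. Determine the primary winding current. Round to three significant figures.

I_p ≈ 0.540 A

For an ideal transformer I_p/I_s = N_s/N_p, so I_p = 0.00554 × 14722/151 = 0.540 A.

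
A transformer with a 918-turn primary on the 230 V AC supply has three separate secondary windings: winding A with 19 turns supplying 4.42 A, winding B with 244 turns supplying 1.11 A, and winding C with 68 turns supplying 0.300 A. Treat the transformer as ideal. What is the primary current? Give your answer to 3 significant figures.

I_p ≈ 0.409 A

V_A = 230 × 19/918 = 4.7603 V; V_B = 230 × 244/918 = 61.133 V; V_C = 230 × 68/918 = 17.037 V.
P_out = V_A I_A + V_B I_B + V_C I_C = 4.7603×4.42 + 61.133×1.11 + 17.037×0.300 = 21.041 + 67.858 + 5.1111 = 94.009 W.
Ideal ⇒ P_in = P_out, so I_p = P_out/V_p = 94.009/230 = 0.409 A.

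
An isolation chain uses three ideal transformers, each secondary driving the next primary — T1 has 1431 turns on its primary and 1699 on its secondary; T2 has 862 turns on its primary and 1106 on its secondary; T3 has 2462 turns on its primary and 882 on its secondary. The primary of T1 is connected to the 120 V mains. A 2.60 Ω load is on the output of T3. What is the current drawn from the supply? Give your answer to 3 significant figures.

I_supply ≈ 13.7 A

Secondary of T1: V = 120.00 × 1699/1431 = 142.47 V.
Secondary of T2: V = 142.47 × 1106/862 = 182.80 V.
Secondary of T3: V = 182.80 × 882/2462 = 65.488 V.
I_load = 65.488/2.60 = 25.188 A, so P_out = 65.488 × 25.188 = 1649.5 W.
All ideal ⇒ P_in = P_out, so I_supply = 1649.5/120 = 13.7 A.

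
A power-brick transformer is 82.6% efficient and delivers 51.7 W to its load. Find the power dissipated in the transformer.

P_loss ≈ 10.9 W

P_in = P_out/η = 51.7/0.826 = 62.5908 W.
P_loss = P_in − P_out = 62.5908 − 51.7 = 10.9 W.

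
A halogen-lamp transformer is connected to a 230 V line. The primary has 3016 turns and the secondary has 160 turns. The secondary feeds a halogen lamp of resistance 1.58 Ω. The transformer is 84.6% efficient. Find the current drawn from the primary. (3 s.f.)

V_s = 230 × 160/3016 = 12.202 V.
I_s = V_s/R = 12.202/1.58 = 7.7225 A.
P_out = V_s I_s = 12.202 × 7.7225 = 94.227 W.
P_in = P_out/η = 94.227/0.846 = 111.38 W.
I_p = P_in/V_p = 111.38/230 = 0.484 A.

I_p ≈ 0.484 A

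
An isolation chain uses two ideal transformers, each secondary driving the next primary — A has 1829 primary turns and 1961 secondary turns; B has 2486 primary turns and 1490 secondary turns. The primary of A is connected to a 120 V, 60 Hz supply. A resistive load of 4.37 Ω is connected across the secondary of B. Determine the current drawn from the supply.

I_supply ≈ 11.3 A

After A: V = 120.00 × 1961/1829 = 128.66 V.
After B: V = 128.66 × 1490/2486 = 77.113 V.
I_load = 77.113/4.37 = 17.646 A, so P_out = 77.113 × 17.646 = 1360.8 W.
All ideal ⇒ P_in = P_out, so I_supply = 1360.8/120 = 11.3 A.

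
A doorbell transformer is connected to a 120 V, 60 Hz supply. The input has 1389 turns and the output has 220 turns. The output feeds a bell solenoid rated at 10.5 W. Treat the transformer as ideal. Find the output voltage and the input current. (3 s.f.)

V_out = V_in × N_out/N_in = 120 × 220/1389 = 19.006 V.
I_out = P/V_out = 10.5/19.006 = 0.55244 A.
I_in = I_out × N_out/N_in = 0.55244 × 220/1389 = 0.0875 A.

V_out ≈ 19.0 V, I_in ≈ 0.0875 A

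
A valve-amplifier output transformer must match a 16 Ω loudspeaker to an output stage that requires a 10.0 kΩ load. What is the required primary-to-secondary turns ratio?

Z_p/Z_s = (N_p/N_s)², so N_p/N_s = √(10000/16) = √625 = 25.0.

N_p/N_s ≈ 25.0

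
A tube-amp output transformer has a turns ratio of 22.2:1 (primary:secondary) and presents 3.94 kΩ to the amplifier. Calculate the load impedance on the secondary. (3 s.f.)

Z_s = Z_p/(N_p/N_s)² = 3940/22.2² = 7.99 Ω.

Z_s ≈ 7.99 Ω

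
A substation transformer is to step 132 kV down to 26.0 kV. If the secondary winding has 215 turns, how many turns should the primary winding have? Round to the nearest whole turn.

N_p = 1092 turns

N_p/N_s = V_p/V_s, so N_p = 215 × 132000/26000 = 1091.5 ≈ 1092 turns.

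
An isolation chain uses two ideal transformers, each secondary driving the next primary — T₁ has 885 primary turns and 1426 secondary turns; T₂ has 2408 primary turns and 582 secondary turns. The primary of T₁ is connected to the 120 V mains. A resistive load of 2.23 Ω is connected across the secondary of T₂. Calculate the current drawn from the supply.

I_supply ≈ 8.16 A

Secondary of T₁: V = 120.00 × 1426/885 = 193.36 V.
Secondary of T₂: V = 193.36 × 582/2408 = 46.733 V.
I_load = 46.733/2.23 = 20.957 A, so P_out = 46.733 × 20.957 = 979.36 W.
All ideal ⇒ P_in = P_out, so I_supply = 979.36/120 = 8.16 A.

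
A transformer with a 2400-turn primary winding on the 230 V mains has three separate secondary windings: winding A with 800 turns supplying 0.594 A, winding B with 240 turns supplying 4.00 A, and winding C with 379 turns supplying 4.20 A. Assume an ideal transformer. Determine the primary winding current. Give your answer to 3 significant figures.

I_p ≈ 1.26 A

V_A = 230 × 800/2400 = 76.667 V; V_B = 230 × 240/2400 = 23.000 V; V_C = 230 × 379/2400 = 36.321 V.
P_out = V_A I_A + V_B I_B + V_C I_C = 76.667×0.594 + 23.000×4.00 + 36.321×4.20 = 45.540 + 92.000 + 152.55 = 290.09 W.
Ideal ⇒ P_in = P_out, so I_p = P_out/V_p = 290.09/230 = 1.26 A.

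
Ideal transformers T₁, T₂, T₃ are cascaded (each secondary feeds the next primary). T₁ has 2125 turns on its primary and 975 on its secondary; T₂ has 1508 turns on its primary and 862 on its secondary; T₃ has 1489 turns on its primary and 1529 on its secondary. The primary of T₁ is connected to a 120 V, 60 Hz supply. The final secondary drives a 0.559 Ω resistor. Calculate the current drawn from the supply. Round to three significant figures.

After T₁: V = 120.00 × 975/2125 = 55.059 V.
After T₂: V = 55.059 × 862/1508 = 31.473 V.
After T₃: V = 31.473 × 1529/1489 = 32.318 V.
I_load = 32.318/0.559 = 57.814 A, so P_out = 32.318 × 57.814 = 1868.4 W.
All ideal ⇒ P_in = P_out, so I_supply = 1868.4/120 = 15.6 A.

I_supply ≈ 15.6 A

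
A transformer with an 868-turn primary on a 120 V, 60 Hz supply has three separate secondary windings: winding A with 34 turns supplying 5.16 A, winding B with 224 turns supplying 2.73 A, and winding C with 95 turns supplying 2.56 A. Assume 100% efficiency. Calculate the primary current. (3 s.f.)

I_p ≈ 1.19 A

V_A = 120 × 34/868 = 4.7005 V; V_B = 120 × 224/868 = 30.968 V; V_C = 120 × 95/868 = 13.134 V.
P_out = V_A I_A + V_B I_B + V_C I_C = 4.7005×5.16 + 30.968×2.73 + 13.134×2.56 = 24.254 + 84.542 + 33.622 = 142.42 W.
Ideal ⇒ P_in = P_out, so I_p = P_out/V_p = 142.42/120 = 1.19 A.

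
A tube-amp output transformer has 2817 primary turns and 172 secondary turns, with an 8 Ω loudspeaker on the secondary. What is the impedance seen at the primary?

Z_p ≈ 2150 Ω

Z_p = (N_p/N_s)² × Z_s = (2817/172)² × 8 = 2150 Ω.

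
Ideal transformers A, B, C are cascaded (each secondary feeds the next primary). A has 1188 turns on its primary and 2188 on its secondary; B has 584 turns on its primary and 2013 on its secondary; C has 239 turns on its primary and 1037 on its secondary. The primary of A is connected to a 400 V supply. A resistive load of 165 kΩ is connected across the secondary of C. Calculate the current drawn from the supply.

Secondary of A: V = 400.00 × 2188/1188 = 736.70 V.
Secondary of B: V = 736.70 × 2013/584 = 2539.3 V.
Secondary of C: V = 2539.3 × 1037/239 = 11018 V.
I_load = 11018/165000 = 0.066776 A, so P_out = 11018 × 0.066776 = 735.73 W.
All ideal ⇒ P_in = P_out, so I_supply = 735.73/400 = 1.84 A.

I_supply ≈ 1.84 A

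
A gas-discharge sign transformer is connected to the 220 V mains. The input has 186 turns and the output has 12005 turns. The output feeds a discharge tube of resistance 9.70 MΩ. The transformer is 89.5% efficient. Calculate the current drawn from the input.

I_in ≈ 0.106 A

V_out = 220 × 12005/186 = 14199 V.
I_out = V_out/R = 14199/(9.70×10^6) = 0.0014639 A.
P_out = V_out I_out = 14199 × 0.0014639 = 20.786 W.
P_in = P_out/η = 20.786/0.895 = 23.225 W.
I_in = P_in/V_in = 23.225/220 = 0.106 A.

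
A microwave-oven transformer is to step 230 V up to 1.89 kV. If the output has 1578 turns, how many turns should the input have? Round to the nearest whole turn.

N_in = 192 turns

N_in/N_out = V_in/V_out, so N_in = 1578 × 230/1890 = 192.0 ≈ 192 turns.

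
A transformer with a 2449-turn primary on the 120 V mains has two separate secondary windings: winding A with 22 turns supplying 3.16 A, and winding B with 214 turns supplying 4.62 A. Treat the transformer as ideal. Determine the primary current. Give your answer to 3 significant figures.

V_A = 120 × 22/2449 = 1.0780 V; V_B = 120 × 214/2449 = 10.486 V.
P_out = V_A I_A + V_B I_B = 1.0780×3.16 + 10.486×4.62 = 3.4065 + 48.445 = 51.851 W.
Ideal ⇒ P_in = P_out, so I_p = P_out/V_p = 51.851/120 = 0.432 A.

I_p ≈ 0.432 A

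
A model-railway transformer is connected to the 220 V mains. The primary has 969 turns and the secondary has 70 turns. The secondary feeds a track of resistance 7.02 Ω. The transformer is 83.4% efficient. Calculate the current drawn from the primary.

I_p ≈ 0.196 A

V_s = 220 × 70/969 = 15.893 V.
I_s = V_s/R = 15.893/7.02 = 2.2639 A.
P_out = V_s I_s = 15.893 × 2.2639 = 35.980 W.
P_in = P_out/η = 35.980/0.834 = 43.141 W.
I_p = P_in/V_p = 43.141/220 = 0.196 A.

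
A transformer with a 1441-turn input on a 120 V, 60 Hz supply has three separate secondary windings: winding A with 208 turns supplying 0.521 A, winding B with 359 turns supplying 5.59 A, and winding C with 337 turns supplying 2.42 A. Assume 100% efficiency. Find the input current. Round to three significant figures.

I_in ≈ 2.03 A

V_A = 120 × 208/1441 = 17.321 V; V_B = 120 × 359/1441 = 29.896 V; V_C = 120 × 337/1441 = 28.064 V.
P_out = V_A I_A + V_B I_B + V_C I_C = 17.321×0.521 + 29.896×5.59 + 28.064×2.42 = 9.0244 + 167.12 + 67.915 = 244.06 W.
Ideal ⇒ P_in = P_out, so I_in = P_out/V_in = 244.06/120 = 2.03 A.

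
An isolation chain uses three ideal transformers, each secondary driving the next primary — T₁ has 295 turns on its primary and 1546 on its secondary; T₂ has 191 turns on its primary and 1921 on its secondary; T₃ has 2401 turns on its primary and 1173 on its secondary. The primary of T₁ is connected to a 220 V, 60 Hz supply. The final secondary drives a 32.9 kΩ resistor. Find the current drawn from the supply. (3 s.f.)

I_supply ≈ 4.43 A

After T₁: V = 220.00 × 1546/295 = 1152.9 V.
After T₂: V = 1152.9 × 1921/191 = 11596 V.
After T₃: V = 11596 × 1173/2401 = 5665.1 V.
I_load = 5665.1/32900 = 0.17219 A, so P_out = 5665.1 × 0.17219 = 975.49 W.
All ideal ⇒ P_in = P_out, so I_supply = 975.49/220 = 4.43 A.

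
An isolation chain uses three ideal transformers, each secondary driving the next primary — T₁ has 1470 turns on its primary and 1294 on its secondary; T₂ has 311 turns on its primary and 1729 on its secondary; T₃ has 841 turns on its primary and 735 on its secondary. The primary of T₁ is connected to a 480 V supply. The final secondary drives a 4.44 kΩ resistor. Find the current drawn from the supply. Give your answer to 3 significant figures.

I_supply ≈ 1.98 A

Secondary of T₁: V = 480.00 × 1294/1470 = 422.53 V.
Secondary of T₂: V = 422.53 × 1729/311 = 2349.1 V.
Secondary of T₃: V = 2349.1 × 735/841 = 2053.0 V.
I_load = 2053.0/4440 = 0.46238 A, so P_out = 2053.0 × 0.46238 = 949.26 W.
All ideal ⇒ P_in = P_out, so I_supply = 949.26/480 = 1.98 A.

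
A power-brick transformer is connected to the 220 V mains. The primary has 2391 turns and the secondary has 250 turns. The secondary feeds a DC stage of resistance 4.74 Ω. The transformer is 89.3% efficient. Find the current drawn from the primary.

V_s = 220 × 250/2391 = 23.003 V.
I_s = V_s/R = 23.003/4.74 = 4.8529 A.
P_out = V_s I_s = 23.003 × 4.8529 = 111.63 W.
P_in = P_out/η = 111.63/0.893 = 125.01 W.
I_p = P_in/V_p = 125.01/220 = 0.568 A.

I_p ≈ 0.568 A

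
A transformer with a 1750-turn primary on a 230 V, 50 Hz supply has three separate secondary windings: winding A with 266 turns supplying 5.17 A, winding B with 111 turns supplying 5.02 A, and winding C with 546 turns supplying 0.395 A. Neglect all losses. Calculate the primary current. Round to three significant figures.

V_A = 230 × 266/1750 = 34.960 V; V_B = 230 × 111/1750 = 14.589 V; V_C = 230 × 546/1750 = 71.760 V.
P_out = V_A I_A + V_B I_B + V_C I_C = 34.960×5.17 + 14.589×5.02 + 71.760×0.395 = 180.74 + 73.235 + 28.345 = 282.32 W.
Ideal ⇒ P_in = P_out, so I_p = P_out/V_p = 282.32/230 = 1.23 A.

I_p ≈ 1.23 A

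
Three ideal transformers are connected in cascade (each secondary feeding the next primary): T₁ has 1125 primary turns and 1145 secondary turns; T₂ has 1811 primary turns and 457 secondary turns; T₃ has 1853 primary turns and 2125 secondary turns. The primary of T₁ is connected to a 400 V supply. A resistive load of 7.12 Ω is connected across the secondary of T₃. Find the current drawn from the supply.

I_supply ≈ 4.87 A

After T₁: V = 400.00 × 1145/1125 = 407.11 V.
After T₂: V = 407.11 × 457/1811 = 102.73 V.
After T₃: V = 102.73 × 2125/1853 = 117.81 V.
I_load = 117.81/7.12 = 16.547 A, so P_out = 117.81 × 16.547 = 1949.4 W.
All ideal ⇒ P_in = P_out, so I_supply = 1949.4/400 = 4.87 A.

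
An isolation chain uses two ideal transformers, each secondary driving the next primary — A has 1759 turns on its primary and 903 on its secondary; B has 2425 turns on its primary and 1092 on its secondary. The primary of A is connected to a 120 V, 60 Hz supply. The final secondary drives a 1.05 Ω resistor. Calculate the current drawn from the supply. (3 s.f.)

After A: V = 120.00 × 903/1759 = 61.603 V.
After B: V = 61.603 × 1092/2425 = 27.740 V.
I_load = 27.740/1.05 = 26.420 A, so P_out = 27.740 × 26.420 = 732.89 W.
All ideal ⇒ P_in = P_out, so I_supply = 732.89/120 = 6.11 A.

I_supply ≈ 6.11 A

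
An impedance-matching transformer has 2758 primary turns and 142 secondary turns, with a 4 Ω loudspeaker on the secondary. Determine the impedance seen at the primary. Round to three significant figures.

Z_p ≈ 1510 Ω

Z_p = (N_p/N_s)² × Z_s = (2758/142)² × 4 = 1510 Ω.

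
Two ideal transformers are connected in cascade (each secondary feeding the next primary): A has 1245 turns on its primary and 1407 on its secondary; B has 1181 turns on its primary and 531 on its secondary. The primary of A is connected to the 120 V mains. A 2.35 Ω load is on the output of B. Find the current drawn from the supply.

I_supply ≈ 13.2 A

Secondary of A: V = 120.00 × 1407/1245 = 135.61 V.
Secondary of B: V = 135.61 × 531/1181 = 60.975 V.
I_load = 60.975/2.35 = 25.947 A, so P_out = 60.975 × 25.947 = 1582.1 W.
All ideal ⇒ P_in = P_out, so I_supply = 1582.1/120 = 13.2 A.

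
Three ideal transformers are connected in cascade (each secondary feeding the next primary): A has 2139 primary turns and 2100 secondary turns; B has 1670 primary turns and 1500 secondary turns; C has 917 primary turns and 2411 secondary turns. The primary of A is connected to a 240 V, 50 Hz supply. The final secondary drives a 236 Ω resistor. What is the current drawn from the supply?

After A: V = 240.00 × 2100/2139 = 235.62 V.
After B: V = 235.62 × 1500/1670 = 211.64 V.
After C: V = 211.64 × 2411/917 = 556.45 V.
I_load = 556.45/236 = 2.3578 A, so P_out = 556.45 × 2.3578 = 1312.0 W.
All ideal ⇒ P_in = P_out, so I_supply = 1312.0/240 = 5.47 A.

I_supply ≈ 5.47 A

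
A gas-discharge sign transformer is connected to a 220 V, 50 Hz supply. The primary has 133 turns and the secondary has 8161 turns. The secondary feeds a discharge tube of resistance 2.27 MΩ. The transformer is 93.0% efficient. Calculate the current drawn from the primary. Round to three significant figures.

V_s = 220 × 8161/133 = 13499 V.
I_s = V_s/R = 13499/(2.27×10^6) = 0.0059469 A.
P_out = V_s I_s = 13499 × 0.0059469 = 80.279 W.
P_in = P_out/η = 80.279/0.930 = 86.322 W.
I_p = P_in/V_p = 86.322/220 = 0.392 A.

I_p ≈ 0.392 A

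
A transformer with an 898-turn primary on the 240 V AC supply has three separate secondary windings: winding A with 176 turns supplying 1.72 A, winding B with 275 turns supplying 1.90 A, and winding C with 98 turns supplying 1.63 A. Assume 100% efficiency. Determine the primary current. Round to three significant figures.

V_A = 240 × 176/898 = 47.038 V; V_B = 240 × 275/898 = 73.497 V; V_C = 240 × 98/898 = 26.192 V.
P_out = V_A I_A + V_B I_B + V_C I_C = 47.038×1.72 + 73.497×1.90 + 26.192×1.63 = 80.905 + 139.64 + 42.692 = 263.24 W.
Ideal ⇒ P_in = P_out, so I_p = P_out/V_p = 263.24/240 = 1.10 A.

I_p ≈ 1.10 A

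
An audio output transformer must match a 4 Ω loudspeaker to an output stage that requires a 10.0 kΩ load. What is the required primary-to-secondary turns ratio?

Z_p/Z_s = (N_p/N_s)², so N_p/N_s = √(10000/4) = √2500 = 50.0.

N_p/N_s ≈ 50.0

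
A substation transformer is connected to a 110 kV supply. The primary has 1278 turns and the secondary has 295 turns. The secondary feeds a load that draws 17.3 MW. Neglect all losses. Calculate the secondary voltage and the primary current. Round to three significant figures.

V_s = V_p × N_s/N_p = 110000 × 295/1278 = 25391 V.
I_s = P/V_s = 1.73×10^7/25391 = 681.34 A.
I_p = I_s × N_s/N_p = 681.34 × 295/1278 = 157 A.

V_s ≈ 25400 V, I_p ≈ 157 A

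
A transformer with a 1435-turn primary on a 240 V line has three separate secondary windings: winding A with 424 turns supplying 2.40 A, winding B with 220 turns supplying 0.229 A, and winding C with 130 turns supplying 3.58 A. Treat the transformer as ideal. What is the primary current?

I_p ≈ 1.07 A

V_A = 240 × 424/1435 = 70.913 V; V_B = 240 × 220/1435 = 36.794 V; V_C = 240 × 130/1435 = 21.742 V.
P_out = V_A I_A + V_B I_B + V_C I_C = 70.913×2.40 + 36.794×0.229 + 21.742×3.58 = 170.19 + 8.4259 + 77.837 = 256.45 W.
Ideal ⇒ P_in = P_out, so I_p = P_out/V_p = 256.45/240 = 1.07 A.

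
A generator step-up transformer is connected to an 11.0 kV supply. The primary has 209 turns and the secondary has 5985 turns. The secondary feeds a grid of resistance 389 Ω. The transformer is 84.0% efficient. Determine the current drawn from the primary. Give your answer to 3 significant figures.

I_p ≈ 27600 A

V_s = 11000 × 5985/209 = 315000 V.
I_s = V_s/R = 315000/389 = 809.77 A.
P_out = V_s I_s = 315000 × 809.77 = 2.5508×10^8 W.
P_in = P_out/η = 2.5508×10^8/0.840 = 3.0366×10^8 W.
I_p = P_in/V_p = 3.0366×10^8/11000 = 27600 A.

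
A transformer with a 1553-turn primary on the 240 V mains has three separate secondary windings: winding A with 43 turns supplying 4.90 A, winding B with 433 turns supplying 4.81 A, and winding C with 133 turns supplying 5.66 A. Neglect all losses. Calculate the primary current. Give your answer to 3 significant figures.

V_A = 240 × 43/1553 = 6.6452 V; V_B = 240 × 433/1553 = 66.916 V; V_C = 240 × 133/1553 = 20.554 V.
P_out = V_A I_A + V_B I_B + V_C I_C = 6.6452×4.90 + 66.916×4.81 + 20.554×5.66 = 32.561 + 321.86 + 116.33 = 470.76 W.
Ideal ⇒ P_in = P_out, so I_p = P_out/V_p = 470.76/240 = 1.96 A.

I_p ≈ 1.96 A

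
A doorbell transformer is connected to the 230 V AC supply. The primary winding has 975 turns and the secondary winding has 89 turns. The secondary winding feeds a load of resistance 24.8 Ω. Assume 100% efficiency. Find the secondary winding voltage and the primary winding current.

V_s = V_p × N_s/N_p = 230 × 89/975 = 20.995 V.
I_s = V_s/R = 20.995/24.8 = 0.84657 A.
I_p = I_s × N_s/N_p = 0.84657 × 89/975 = 0.0773 A.

V_s ≈ 21.0 V, I_p ≈ 0.0773 A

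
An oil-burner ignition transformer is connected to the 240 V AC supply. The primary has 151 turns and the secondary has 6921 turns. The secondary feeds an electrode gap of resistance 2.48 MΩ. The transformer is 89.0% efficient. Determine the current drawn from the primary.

V_s = 240 × 6921/151 = 11000 V.
I_s = V_s/R = 11000/(2.48×10^6) = 0.0044356 A.
P_out = V_s I_s = 11000 × 0.0044356 = 48.793 W.
P_in = P_out/η = 48.793/0.890 = 54.823 W.
I_p = P_in/V_p = 54.823/240 = 0.228 A.

I_p ≈ 0.228 A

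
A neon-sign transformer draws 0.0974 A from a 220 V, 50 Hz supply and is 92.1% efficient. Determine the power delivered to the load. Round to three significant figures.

P_out ≈ 19.7 W

P_in = V_in I_in = 220 × 0.0974 = 21.428 W.
P_out = η P_in = 0.921 × 21.428 = 19.7 W.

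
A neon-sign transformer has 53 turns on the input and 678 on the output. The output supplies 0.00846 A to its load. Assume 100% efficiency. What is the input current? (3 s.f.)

I_in ≈ 0.108 A

For an ideal transformer I_in/I_out = N_out/N_in, so I_in = 0.00846 × 678/53 = 0.108 A.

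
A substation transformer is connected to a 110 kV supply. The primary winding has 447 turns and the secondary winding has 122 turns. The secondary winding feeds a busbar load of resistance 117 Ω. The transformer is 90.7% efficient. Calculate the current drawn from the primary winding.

I_p ≈ 77.2 A

V_s = 110000 × 122/447 = 30022 V.
I_s = V_s/R = 30022/117 = 256.60 A.
P_out = V_s I_s = 30022 × 256.60 = 7.7038×10^6 W.
P_in = P_out/η = 7.7038×10^6/0.907 = 8.4937×10^6 W.
I_p = P_in/V_p = 8.4937×10^6/110000 = 77.2 A.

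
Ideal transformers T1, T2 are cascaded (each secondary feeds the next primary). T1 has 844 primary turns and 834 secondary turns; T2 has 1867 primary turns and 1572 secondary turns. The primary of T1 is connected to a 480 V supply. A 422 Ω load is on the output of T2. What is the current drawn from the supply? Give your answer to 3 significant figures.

I_supply ≈ 0.787 A

After T1: V = 480.00 × 834/844 = 474.31 V.
After T2: V = 474.31 × 1572/1867 = 399.37 V.
I_load = 399.37/422 = 0.94637 A, so P_out = 399.37 × 0.94637 = 377.95 W.
All ideal ⇒ P_in = P_out, so I_supply = 377.95/480 = 0.787 A.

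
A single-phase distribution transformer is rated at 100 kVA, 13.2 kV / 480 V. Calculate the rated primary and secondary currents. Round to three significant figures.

I_p = S/V_p = 100000/13200 = 7.58 A.
I_s = S/V_s = 100000/480 = 208 A.

I_p ≈ 7.58 A, I_s ≈ 208 A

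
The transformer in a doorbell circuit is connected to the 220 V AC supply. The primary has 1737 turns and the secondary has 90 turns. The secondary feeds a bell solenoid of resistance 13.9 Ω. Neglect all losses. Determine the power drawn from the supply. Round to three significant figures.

P ≈ 9.35 W

V_s = V_p × N_s/N_p = 220 × 90/1737 = 11.399 V.
I_s = V_s/R = 11.399/13.9 = 0.82007 A.
I_p = I_s × N_s/N_p = 0.82007 × 90/1737 = 0.042491 A.
P = V_p I_p = 220 × 0.042491 = 9.35 W.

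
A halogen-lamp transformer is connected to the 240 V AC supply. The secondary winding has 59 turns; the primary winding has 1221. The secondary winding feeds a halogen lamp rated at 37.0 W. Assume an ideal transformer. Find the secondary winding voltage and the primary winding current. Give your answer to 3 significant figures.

V_s = V_p × N_s/N_p = 240 × 59/1221 = 11.597 V.
I_s = P/V_s = 37.0/11.597 = 3.1905 A.
I_p = I_s × N_s/N_p = 3.1905 × 59/1221 = 0.154 A.

V_s ≈ 11.6 V, I_p ≈ 0.154 A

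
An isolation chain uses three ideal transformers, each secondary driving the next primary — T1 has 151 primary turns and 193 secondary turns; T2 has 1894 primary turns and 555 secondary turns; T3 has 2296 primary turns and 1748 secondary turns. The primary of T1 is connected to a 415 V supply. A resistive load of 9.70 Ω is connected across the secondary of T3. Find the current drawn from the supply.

I_supply ≈ 3.48 A

After T1: V = 415.00 × 193/151 = 530.43 V.
After T2: V = 530.43 × 555/1894 = 155.43 V.
After T3: V = 155.43 × 1748/2296 = 118.33 V.
I_load = 118.33/9.70 = 12.199 A, so P_out = 118.33 × 12.199 = 1443.6 W.
All ideal ⇒ P_in = P_out, so I_supply = 1443.6/415 = 3.48 A.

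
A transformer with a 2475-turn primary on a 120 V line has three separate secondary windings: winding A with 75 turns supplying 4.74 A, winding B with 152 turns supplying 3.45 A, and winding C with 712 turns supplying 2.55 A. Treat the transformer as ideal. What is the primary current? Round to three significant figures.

V_A = 120 × 75/2475 = 3.6364 V; V_B = 120 × 152/2475 = 7.3697 V; V_C = 120 × 712/2475 = 34.521 V.
P_out = V_A I_A + V_B I_B + V_C I_C = 3.6364×4.74 + 7.3697×3.45 + 34.521×2.55 = 17.236 + 25.425 + 88.029 = 130.69 W.
Ideal ⇒ P_in = P_out, so I_p = P_out/V_p = 130.69/120 = 1.09 A.

I_p ≈ 1.09 A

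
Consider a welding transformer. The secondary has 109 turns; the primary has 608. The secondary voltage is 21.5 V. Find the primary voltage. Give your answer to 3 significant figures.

V_p ≈ 120 V

V_p/V_s = N_p/N_s, so V_p = 21.5 × 608/109 = 120 V.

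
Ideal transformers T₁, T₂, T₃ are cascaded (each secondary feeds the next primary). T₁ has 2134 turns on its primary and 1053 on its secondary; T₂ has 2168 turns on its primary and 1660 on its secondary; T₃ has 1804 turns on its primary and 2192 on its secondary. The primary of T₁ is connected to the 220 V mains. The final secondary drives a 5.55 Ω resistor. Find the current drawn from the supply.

I_supply ≈ 8.35 A

Secondary of T₁: V = 220.00 × 1053/2134 = 108.56 V.
Secondary of T₂: V = 108.56 × 1660/2168 = 83.120 V.
Secondary of T₃: V = 83.120 × 2192/1804 = 101.00 V.
I_load = 101.00/5.55 = 18.198 A, so P_out = 101.00 × 18.198 = 1837.9 W.
All ideal ⇒ P_in = P_out, so I_supply = 1837.9/220 = 8.35 A.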